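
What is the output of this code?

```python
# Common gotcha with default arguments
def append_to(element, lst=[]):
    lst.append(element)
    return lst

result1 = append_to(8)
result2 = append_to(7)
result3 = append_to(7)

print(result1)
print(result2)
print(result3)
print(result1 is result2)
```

Key concept: mutable default argument gotcha.
Step by step:
`result1 = append_to(8)` → result1 = [8]
`result2 = append_to(7)` → result1 = [8, 7] (same object as result2); result2 = [8, 7] (same object as result1)
`result3 = append_to(7)` → result1 = [8, 7, 7] (same object as result2, result3); result2 = [8, 7, 7] (same object as result1, result3); result3 = [8, 7, 7] (same object as result1, result2)
`print(result1)` → prints [8, 7, 7]
`print(result2)` → prints [8, 7, 7]
`print(result3)` → prints [8, 7, 7]
`print(result1 is result2)` → prints True

Answer:
[8, 7, 7]
[8, 7, 7]
[8, 7, 7]
True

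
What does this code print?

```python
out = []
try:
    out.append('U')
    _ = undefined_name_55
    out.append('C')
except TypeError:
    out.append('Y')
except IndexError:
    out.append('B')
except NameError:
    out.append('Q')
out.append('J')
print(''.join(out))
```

Execution trace: 'U' (try body) → 'Q' (except NameError) → 'J' (after the try/except). Output: UQJ

Answer: UQJ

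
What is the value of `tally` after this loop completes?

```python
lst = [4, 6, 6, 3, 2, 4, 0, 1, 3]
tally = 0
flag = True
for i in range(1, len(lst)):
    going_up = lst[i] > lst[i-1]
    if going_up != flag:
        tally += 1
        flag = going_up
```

Count direction changes in [4, 6, 6, 3, 2, 4, 0, 1, 3]
`tally` takes the values: 0 → 1 → 2 → 3 → 4

Answer: 4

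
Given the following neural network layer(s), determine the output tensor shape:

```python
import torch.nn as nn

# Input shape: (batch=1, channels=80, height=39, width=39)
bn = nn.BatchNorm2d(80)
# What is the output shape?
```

Input: (1, 80, 39, 39) -> Output: (1, 80, 39, 39)

Answer: (1, 80, 39, 39)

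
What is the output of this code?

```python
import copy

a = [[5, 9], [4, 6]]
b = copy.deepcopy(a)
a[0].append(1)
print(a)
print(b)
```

Key concept: deep copy is fully independent.
Step by step:
`a = [[5, 9], [4, 6]]` → a = [[5, 9], [4, 6]]
`b = copy.deepcopy(a)` → b = [[5, 9], [4, 6]]
`a[0].append(1)` → a = [[5, 9, 1], [4, 6]]
`print(a)` → prints [[5, 9, 1], [4, 6]]
`print(b)` → prints [[5, 9], [4, 6]]

Answer:
[[5, 9, 1], [4, 6]]
[[5, 9], [4, 6]]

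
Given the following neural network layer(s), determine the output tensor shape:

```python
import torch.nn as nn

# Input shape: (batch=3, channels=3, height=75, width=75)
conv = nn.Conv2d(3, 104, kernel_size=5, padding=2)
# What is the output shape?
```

Input: (3, 3, 75, 75) -> Output: (3, 104, 75, 75)

Answer: (3, 104, 75, 75)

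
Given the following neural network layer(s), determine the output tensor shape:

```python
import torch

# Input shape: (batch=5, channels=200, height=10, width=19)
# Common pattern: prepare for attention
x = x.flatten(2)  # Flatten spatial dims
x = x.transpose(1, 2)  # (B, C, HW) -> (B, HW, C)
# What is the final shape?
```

Input: (5, 200, 10, 19) -> after flatten(2): (5, 200, 190) -> Output: (5, 190, 200)

Answer: (5, 190, 200)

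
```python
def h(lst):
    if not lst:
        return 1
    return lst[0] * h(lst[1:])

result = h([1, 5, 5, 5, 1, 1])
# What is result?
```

Product over [1, 5, 5, 5, 1, 1] = 1 * 5 * 5 * 5 * 1 * 1 = 125

Answer: 125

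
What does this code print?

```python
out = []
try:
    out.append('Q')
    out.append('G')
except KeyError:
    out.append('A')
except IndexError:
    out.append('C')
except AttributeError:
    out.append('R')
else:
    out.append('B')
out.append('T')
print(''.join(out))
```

Execution trace: 'Q' (try body) → 'G' (try body, no exception) → 'B' (else) → 'T' (after the try/except). Output: QGBT

Answer: QGBT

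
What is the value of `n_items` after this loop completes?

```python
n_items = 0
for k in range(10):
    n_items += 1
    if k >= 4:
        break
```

Loop breaks when k reaches 4, n_items is 5
`n_items` takes the values: 0 → 1 → 2 → 3 → 4 → 5

Answer: 5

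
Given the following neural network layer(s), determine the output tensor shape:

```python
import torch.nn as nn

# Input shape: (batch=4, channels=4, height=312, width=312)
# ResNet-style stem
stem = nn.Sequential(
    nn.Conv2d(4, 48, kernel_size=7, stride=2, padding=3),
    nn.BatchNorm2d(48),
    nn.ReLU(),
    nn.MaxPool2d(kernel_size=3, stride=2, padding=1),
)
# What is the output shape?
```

Input: (4, 4, 312, 312) -> after Conv2d 7x7 stride=2: (4, 48, 156, 156) -> Output: (4, 48, 78, 78)

Answer: (4, 48, 78, 78)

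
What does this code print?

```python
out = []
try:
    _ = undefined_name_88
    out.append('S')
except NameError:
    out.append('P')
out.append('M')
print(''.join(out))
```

Execution trace: 'P' (except NameError) → 'M' (after the try/except). Output: PM

Answer: PM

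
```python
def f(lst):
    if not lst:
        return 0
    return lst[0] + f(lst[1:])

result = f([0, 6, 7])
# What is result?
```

0 + 6 + 7 + 0 = 13

Answer: 13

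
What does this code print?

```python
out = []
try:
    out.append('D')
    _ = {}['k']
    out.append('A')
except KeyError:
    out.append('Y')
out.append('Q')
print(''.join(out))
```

Execution trace: 'D' (try body) → 'Y' (except KeyError) → 'Q' (after the try/except). Output: DYQ

Answer: DYQ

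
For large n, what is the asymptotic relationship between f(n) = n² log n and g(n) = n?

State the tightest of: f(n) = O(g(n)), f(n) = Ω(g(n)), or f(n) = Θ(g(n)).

n² log n vs n: f(n) = Ω(g(n)) but not O(g(n)) — n² log n grows strictly faster than n.

Answer: f(n) = Ω(g(n)) but not O(g(n)) — n² log n grows strictly faster than n.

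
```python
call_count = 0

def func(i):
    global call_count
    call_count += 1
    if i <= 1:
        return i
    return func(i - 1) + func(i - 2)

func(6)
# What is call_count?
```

Calls(i) = 1 + Calls(i-1) + Calls(i-2); Calls(0)=Calls(1)=1. For i=6 this gives 25.

Answer: 25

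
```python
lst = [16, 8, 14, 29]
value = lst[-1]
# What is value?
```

Trace:
`lst = [16, 8, 14, 29]` → lst = [16, 8, 14, 29]
`value = lst[-1]` → value = 29
So value = 29

Answer: 29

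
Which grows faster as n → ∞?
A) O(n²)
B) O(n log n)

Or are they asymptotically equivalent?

O(n²) vs O(n log n): Higher order terms dominate.

Answer: A) O(n²) grows faster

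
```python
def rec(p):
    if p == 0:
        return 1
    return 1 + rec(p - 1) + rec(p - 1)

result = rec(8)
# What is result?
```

rec(p) = 1 + 2·rec(p-1), rec(0)=1. Closed form: (1+1)·2^8 - 1 = 511.

Answer: 511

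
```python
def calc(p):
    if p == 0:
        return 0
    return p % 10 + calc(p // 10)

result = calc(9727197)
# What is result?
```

Sum of digits of 9727197: 7 + 9 + 1 + 7 + 2 + 7 + 9 = 42

Answer: 42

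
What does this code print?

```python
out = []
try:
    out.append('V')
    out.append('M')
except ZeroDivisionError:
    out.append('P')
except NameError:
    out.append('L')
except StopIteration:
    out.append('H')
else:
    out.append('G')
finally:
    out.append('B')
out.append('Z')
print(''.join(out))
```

Execution trace: 'V' (try body) → 'M' (try body, no exception) → 'G' (else) → 'B' (finally) → 'Z' (after the try/except). Output: VMGBZ

Answer: VMGBZ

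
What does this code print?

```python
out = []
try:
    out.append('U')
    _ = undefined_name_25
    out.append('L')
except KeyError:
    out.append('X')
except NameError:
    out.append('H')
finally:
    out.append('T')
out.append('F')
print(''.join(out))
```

Execution trace: 'U' (try body) → 'H' (except NameError) → 'T' (finally) → 'F' (after the try/except). Output: UHTF

Answer: UHTF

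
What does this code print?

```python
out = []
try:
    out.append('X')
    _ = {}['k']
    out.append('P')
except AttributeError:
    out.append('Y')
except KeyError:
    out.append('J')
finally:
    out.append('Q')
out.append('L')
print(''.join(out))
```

Execution trace: 'X' (try body) → 'J' (except KeyError) → 'Q' (finally) → 'L' (after the try/except). Output: XJQL

Answer: XJQL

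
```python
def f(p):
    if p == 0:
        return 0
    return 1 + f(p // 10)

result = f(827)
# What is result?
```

Count of digits of 827: 3

Answer: 3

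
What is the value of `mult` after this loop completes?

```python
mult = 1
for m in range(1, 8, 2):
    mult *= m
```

Product of 1, 3, 5, ... up to 7
`mult` takes the values: 1 → 3 → 15 → 105

Answer: 105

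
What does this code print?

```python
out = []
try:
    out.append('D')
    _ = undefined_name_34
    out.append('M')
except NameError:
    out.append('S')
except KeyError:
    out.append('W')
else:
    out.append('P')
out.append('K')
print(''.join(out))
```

Execution trace: 'D' (try body) → 'S' (except NameError) → 'K' (after the try/except). Output: DSK

Answer: DSK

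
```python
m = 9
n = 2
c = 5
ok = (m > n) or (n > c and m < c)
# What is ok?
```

Trace:
`m = 9` → m = 9
`n = 2` → n = 2
`c = 5` → c = 5
`ok = (m > n) or (n > c and m < c)` → ok = True
So ok = True

Answer: True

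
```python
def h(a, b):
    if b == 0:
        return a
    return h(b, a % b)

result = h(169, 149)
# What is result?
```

h(169, 149) -> h(149, 20) -> h(20, 9) -> h(9, 2) -> h(2, 1) -> h(1, 0) -> 1

Answer: 1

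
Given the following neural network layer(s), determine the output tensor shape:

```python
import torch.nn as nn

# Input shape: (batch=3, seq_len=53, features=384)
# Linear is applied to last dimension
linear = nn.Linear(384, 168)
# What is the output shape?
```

Input: (3, 53, 384) -> Output: (3, 53, 168)

Answer: (3, 53, 168)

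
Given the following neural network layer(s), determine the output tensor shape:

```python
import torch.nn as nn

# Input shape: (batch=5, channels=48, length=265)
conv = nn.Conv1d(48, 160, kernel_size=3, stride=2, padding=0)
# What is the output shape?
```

Input: (5, 48, 265) -> Output: (5, 160, 132)

Answer: (5, 160, 132)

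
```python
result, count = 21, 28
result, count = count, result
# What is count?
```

Trace:
`result, count = 21, 28` → result = 21; count = 28
`result, count = count, result` → result = 28; count = 21
So count = 21

Answer: 21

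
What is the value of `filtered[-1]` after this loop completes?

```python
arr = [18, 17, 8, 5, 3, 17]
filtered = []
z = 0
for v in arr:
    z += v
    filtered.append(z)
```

Cumulative sum ends at 68
`filtered` takes the values: [] → [18] → [18, 35] → [18, 35, 43] → [18, 35, 43, 48] → [18, 35, 43, 48, 51] → [18, 35, 43, 48, 51, 68]
So `filtered[-1]` = 68

Answer: 68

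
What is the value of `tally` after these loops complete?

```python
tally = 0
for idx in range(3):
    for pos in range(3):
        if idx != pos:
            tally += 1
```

3² - 3 (exclude diagonal)
`tally` takes the values: 0 → 1 → 2 → 3 → 4 → 5 → 6

Answer: 6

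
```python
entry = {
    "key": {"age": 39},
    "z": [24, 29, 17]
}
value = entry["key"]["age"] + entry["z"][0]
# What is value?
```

Trace:
`entry = { ...` → entry = {'key': {'age': 39}, 'z': [24, 29, 17]}
`value = entry["key"]["age"] + entry["z"][0]` → value = 63
So value = 63

Answer: 63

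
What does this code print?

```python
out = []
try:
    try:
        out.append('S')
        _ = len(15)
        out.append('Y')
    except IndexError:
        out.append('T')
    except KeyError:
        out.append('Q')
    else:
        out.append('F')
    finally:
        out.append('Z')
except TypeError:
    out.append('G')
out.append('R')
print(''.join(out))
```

Execution trace: 'S' (inner try body) → 'Z' (inner finally) → 'G' (outer except TypeError) → 'R' (after the try/except). Output: SZGR

Answer: SZGR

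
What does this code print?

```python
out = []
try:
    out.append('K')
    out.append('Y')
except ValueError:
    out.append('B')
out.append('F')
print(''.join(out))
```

Execution trace: 'K' (try body) → 'Y' (try body, no exception) → 'F' (after the try/except). Output: KYF

Answer: KYF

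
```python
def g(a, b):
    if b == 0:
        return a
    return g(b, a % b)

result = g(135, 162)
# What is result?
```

g(135, 162) -> g(162, 135) -> g(135, 27) -> g(27, 0) -> 27

Answer: 27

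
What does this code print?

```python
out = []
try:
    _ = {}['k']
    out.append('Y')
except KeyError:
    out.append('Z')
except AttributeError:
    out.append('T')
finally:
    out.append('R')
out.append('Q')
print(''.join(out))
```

Execution trace: 'Z' (except KeyError) → 'R' (finally) → 'Q' (after the try/except). Output: ZRQ

Answer: ZRQ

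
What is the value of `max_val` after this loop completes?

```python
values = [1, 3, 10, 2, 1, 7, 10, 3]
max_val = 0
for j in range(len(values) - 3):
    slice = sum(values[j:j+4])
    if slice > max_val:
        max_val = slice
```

Max sum of 4-element window in [1, 3, 10, 2, 1, 7, 10, 3]
`max_val` takes the values: 0 → 16 → 20 → 21

Answer: 21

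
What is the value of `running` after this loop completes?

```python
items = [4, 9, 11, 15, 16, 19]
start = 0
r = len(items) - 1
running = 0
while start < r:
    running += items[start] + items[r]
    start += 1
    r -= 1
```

Sum of pairs from ends
`running` takes the values: 0 → 23 → 48 → 74

Answer: 74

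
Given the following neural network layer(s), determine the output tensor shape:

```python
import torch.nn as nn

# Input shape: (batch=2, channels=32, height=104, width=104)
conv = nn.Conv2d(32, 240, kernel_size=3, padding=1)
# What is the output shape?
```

Input: (2, 32, 104, 104) -> Output: (2, 240, 104, 104)

Answer: (2, 240, 104, 104)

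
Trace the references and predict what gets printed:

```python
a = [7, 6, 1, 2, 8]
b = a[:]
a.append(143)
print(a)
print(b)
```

Key concept: slice [:] creates copy.
Step by step:
`a = [7, 6, 1, 2, 8]` → a = [7, 6, 1, 2, 8]
`b = a[:]` → b = [7, 6, 1, 2, 8]
`a.append(143)` → a = [7, 6, 1, 2, 8, 143]
`print(a)` → prints [7, 6, 1, 2, 8, 143]
`print(b)` → prints [7, 6, 1, 2, 8]

Answer:
[7, 6, 1, 2, 8, 143]
[7, 6, 1, 2, 8]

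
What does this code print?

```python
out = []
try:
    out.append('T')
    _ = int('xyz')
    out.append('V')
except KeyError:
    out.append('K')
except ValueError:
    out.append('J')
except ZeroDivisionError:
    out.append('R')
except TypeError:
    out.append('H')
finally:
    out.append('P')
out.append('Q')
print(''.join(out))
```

Execution trace: 'T' (try body) → 'J' (except ValueError) → 'P' (finally) → 'Q' (after the try/except). Output: TJPQ

Answer: TJPQ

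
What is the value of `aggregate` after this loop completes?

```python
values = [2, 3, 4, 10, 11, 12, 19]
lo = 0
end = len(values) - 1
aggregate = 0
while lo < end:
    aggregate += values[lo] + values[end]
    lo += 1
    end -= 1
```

Sum of pairs from ends
`aggregate` takes the values: 0 → 21 → 36 → 51

Answer: 51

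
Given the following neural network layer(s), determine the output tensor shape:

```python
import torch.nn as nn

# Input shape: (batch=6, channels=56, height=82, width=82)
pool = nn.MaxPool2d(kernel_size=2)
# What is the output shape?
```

Input: (6, 56, 82, 82) -> Output: (6, 56, 41, 41)

Answer: (6, 56, 41, 41)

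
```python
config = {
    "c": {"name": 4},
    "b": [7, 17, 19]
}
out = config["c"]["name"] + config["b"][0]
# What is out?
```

Trace:
`config = { ...` → config = {'c': {'name': 4}, 'b': [7, 17, 19]}
`out = config["c"]["name"] + config["b"][0]` → out = 11
So out = 11

Answer: 11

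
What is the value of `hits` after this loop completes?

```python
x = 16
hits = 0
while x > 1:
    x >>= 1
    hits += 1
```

Count right shifts until 1
`hits` takes the values: 0 → 1 → 2 → 3 → 4

Answer: 4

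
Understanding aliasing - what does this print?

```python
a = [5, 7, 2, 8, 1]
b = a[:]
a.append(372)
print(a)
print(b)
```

Key concept: slice [:] creates copy.
Step by step:
`a = [5, 7, 2, 8, 1]` → a = [5, 7, 2, 8, 1]
`b = a[:]` → b = [5, 7, 2, 8, 1]
`a.append(372)` → a = [5, 7, 2, 8, 1, 372]
`print(a)` → prints [5, 7, 2, 8, 1, 372]
`print(b)` → prints [5, 7, 2, 8, 1]

Answer:
[5, 7, 2, 8, 1, 372]
[5, 7, 2, 8, 1]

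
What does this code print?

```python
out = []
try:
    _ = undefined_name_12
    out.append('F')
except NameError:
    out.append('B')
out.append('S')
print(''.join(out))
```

Execution trace: 'B' (except NameError) → 'S' (after the try/except). Output: BS

Answer: BS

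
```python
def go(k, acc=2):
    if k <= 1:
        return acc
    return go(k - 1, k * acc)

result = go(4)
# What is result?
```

Accumulator trace (n, acc): (4, 2) -> (3, 8) -> (2, 24) -> (1, 48) -> return 48

Answer: 48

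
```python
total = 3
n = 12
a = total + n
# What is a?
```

Trace:
`total = 3` → total = 3
`n = 12` → n = 12
`a = total + n` → a = 15
So a = 15

Answer: 15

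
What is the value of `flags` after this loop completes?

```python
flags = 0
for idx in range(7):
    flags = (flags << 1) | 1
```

Build 7 consecutive 1-bits: 0b1111111
`flags` takes the values: 0 → 1 → 3 → 7 → 15 → 31 → 63 → 127

Answer: 127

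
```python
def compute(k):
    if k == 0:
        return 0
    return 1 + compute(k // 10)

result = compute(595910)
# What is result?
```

Count of digits of 595910: 6

Answer: 6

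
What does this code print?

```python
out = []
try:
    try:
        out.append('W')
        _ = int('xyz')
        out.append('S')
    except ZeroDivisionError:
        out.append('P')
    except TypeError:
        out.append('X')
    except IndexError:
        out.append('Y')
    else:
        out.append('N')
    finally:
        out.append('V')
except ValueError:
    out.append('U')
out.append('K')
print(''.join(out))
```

Execution trace: 'W' (try body) → 'V' (finally) → 'U' (outer except ValueError) → 'K' (after the try/except). Output: WVUK

Answer: WVUK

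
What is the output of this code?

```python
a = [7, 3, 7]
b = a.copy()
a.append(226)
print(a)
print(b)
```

Key concept: list.copy() creates independent copy.
Step by step:
`a = [7, 3, 7]` → a = [7, 3, 7]
`b = a.copy()` → b = [7, 3, 7]
`a.append(226)` → a = [7, 3, 7, 226]
`print(a)` → prints [7, 3, 7, 226]
`print(b)` → prints [7, 3, 7]

Answer:
[7, 3, 7, 226]
[7, 3, 7]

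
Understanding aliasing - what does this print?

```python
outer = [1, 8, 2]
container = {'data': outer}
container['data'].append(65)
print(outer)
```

Key concept: dict holds reference to list.
Step by step:
`outer = [1, 8, 2]` → outer = [1, 8, 2]
`container = {'data': outer}` → container = {'data': [1, 8, 2]}
`container['data'].append(65)` → outer = [1, 8, 2, 65]; container = {'data': [1, 8, 2, 65]}
`print(outer)` → prints [1, 8, 2, 65]

Answer: [1, 8, 2, 65]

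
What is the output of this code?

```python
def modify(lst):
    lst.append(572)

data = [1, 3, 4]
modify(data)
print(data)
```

Key concept: function modifies passed list.
Step by step:
`data = [1, 3, 4]` → data = [1, 3, 4]
`modify(data)` → data = [1, 3, 4, 572]
`print(data)` → prints [1, 3, 4, 572]

Answer: [1, 3, 4, 572]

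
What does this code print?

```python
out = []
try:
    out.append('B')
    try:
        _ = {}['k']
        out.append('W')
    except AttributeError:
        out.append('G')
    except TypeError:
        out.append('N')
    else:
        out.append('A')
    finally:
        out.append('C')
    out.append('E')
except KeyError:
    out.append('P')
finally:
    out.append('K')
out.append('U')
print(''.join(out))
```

Execution trace: 'B' (try body) → 'C' (inner finally) → 'P' (except KeyError) → 'K' (finally) → 'U' (after the try/except). Output: BCPKU

Answer: BCPKU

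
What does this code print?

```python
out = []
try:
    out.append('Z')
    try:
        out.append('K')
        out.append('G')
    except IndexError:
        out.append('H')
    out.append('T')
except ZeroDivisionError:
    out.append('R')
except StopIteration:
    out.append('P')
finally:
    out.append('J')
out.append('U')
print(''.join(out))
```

Execution trace: 'Z' (try body) → 'K' (inner try body) → 'G' (inner try body, no exception) → 'T' (try body, no exception) → 'J' (finally) → 'U' (after the try/except). Output: ZKGTJU

Answer: ZKGTJU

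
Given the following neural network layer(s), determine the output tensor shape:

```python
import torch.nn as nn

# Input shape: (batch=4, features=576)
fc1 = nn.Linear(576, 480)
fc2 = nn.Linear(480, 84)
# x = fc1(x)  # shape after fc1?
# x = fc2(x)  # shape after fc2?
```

Input: (4, 576) -> after fc1: (4, 480) -> Output: (4, 84)

Answer: (4, 84)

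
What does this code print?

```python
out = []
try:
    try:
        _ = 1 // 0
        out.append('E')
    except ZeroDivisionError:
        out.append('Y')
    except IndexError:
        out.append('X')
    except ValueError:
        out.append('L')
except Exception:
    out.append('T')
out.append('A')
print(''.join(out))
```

Execution trace: 'Y' (inner except ZeroDivisionError) → 'A' (after the try/except). Output: YA

Answer: YA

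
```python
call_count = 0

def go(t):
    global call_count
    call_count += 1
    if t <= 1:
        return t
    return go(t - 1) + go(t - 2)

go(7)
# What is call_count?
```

Calls(t) = 1 + Calls(t-1) + Calls(t-2); Calls(0)=Calls(1)=1. For t=7 this gives 41.

Answer: 41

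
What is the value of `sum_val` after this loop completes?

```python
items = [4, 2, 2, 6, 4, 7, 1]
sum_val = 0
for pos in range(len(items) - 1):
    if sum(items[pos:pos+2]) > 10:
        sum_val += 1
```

Count windows with sum > 10
`sum_val` takes the values: 0 → 1

Answer: 1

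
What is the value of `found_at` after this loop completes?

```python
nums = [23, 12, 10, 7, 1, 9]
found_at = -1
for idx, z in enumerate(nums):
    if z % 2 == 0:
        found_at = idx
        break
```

First even number index in [23, 12, 10, 7, 1, 9]
`found_at` takes the values: -1 → 1

Answer: 1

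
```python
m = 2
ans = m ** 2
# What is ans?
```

Trace:
`m = 2` → m = 2
`ans = m ** 2` → ans = 4
So ans = 4

Answer: 4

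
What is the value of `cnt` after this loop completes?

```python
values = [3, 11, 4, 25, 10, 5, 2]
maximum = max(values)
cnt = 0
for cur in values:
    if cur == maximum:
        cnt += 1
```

Count of max value 25 in [3, 11, 4, 25, 10, 5, 2]
`cnt` takes the values: 0 → 1

Answer: 1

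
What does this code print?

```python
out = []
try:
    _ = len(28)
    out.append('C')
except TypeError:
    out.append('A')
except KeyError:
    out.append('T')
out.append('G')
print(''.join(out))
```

Execution trace: 'A' (except TypeError) → 'G' (after the try/except). Output: AG

Answer: AG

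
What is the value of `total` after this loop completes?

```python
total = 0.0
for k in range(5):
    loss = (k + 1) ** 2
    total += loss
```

Sum of squared losses 1² + 2² + ... + 5²
`total` takes the values: 0.0 → 1.0 → 5.0 → 14.0 → 30.0 → 55.0

Answer: 55.0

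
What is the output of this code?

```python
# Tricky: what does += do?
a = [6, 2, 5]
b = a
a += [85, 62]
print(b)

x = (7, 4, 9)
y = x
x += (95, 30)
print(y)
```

Key concept: += behavior differs for mutable vs immutable.
Step by step:
`a = [6, 2, 5]` → a = [6, 2, 5]
`b = a` → b = [6, 2, 5] (same object as a)
`a += [85, 62]` → a = [6, 2, 5, 85, 62] (same object as b); b = [6, 2, 5, 85, 62] (same object as a)
`print(b)` → prints [6, 2, 5, 85, 62]
`x = (7, 4, 9)` → x = (7, 4, 9)
`y = x` → y = (7, 4, 9)
`x += (95, 30)` → x = (7, 4, 9, 95, 30)
`print(y)` → prints (7, 4, 9)

Answer:
[6, 2, 5, 85, 62]
(7, 4, 9)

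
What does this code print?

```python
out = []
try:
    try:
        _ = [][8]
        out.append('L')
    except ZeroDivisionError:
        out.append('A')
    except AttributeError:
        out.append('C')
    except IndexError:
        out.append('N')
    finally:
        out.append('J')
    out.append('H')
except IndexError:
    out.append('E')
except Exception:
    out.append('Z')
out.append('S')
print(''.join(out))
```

Execution trace: 'N' (inner except IndexError) → 'J' (inner finally) → 'H' (try body, no exception) → 'S' (after the try/except). Output: NJHS

Answer: NJHS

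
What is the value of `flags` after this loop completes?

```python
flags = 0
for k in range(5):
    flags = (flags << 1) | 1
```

Build 5 consecutive 1-bits: 0b11111
`flags` takes the values: 0 → 1 → 3 → 7 → 15 → 31

Answer: 31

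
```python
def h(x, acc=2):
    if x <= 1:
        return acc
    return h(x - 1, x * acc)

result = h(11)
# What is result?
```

Accumulator trace (n, acc): (11, 2) -> (10, 22) -> (9, 220) -> (8, 1980) -> (7, 15840) -> (6, 110880) -> (5, 665280) -> (4, 3326400) -> (3, 13305600) -> (2, 39916800) -> (1, 79833600) -> return 79833600

Answer: 79833600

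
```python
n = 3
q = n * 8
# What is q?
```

Trace:
`n = 3` → n = 3
`q = n * 8` → q = 24
So q = 24

Answer: 24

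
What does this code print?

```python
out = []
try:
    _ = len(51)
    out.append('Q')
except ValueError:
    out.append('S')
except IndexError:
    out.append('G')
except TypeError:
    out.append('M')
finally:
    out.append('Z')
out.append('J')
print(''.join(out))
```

Execution trace: 'M' (except TypeError) → 'Z' (finally) → 'J' (after the try/except). Output: MZJ

Answer: MZJ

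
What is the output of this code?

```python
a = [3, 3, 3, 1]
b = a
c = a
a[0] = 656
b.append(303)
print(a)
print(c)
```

Key concept: multiple aliases.
Step by step:
`a = [3, 3, 3, 1]` → a = [3, 3, 3, 1]
`b = a` → b = [3, 3, 3, 1] (same object as a)
`c = a` → c = [3, 3, 3, 1] (same object as a, b)
`a[0] = 656` → a = [656, 3, 3, 1] (same object as b, c); b = [656, 3, 3, 1] (same object as a, c); c = [656, 3, 3, 1] (same object as a, b)
`b.append(303)` → a = [656, 3, 3, 1, 303] (same object as b, c); b = [656, 3, 3, 1, 303] (same object as a, c); c = [656, 3, 3, 1, 303] (same object as a, b)
`print(a)` → prints [656, 3, 3, 1, 303]
`print(c)` → prints [656, 3, 3, 1, 303]

Answer:
[656, 3, 3, 1, 303]
[656, 3, 3, 1, 303]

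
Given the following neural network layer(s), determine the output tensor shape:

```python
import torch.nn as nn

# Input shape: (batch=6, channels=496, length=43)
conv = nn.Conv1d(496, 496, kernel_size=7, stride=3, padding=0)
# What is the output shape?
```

Input: (6, 496, 43) -> Output: (6, 496, 13)

Answer: (6, 496, 13)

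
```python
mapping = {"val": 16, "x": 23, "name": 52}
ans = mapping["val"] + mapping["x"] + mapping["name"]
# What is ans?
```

Trace:
`mapping = {"val": 16, "x": 23, "name": 52}` → mapping = {'val': 16, 'x': 23, 'name': 52}
`ans = mapping["val"] + mapping["x"] + mapping["name"]` → ans = 91
So ans = 91

Answer: 91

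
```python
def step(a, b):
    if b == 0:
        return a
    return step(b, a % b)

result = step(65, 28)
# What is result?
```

step(65, 28) -> step(28, 9) -> step(9, 1) -> step(1, 0) -> 1

Answer: 1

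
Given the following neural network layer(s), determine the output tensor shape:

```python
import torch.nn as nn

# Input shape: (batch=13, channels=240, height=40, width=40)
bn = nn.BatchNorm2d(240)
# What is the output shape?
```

Input: (13, 240, 40, 40) -> Output: (13, 240, 40, 40)

Answer: (13, 240, 40, 40)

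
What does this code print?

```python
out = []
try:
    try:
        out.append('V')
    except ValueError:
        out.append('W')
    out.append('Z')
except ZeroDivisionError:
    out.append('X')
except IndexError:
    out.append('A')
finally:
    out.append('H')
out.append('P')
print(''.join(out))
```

Execution trace: 'V' (inner try body, no exception) → 'Z' (try body, no exception) → 'H' (finally) → 'P' (after the try/except). Output: VZHP

Answer: VZHP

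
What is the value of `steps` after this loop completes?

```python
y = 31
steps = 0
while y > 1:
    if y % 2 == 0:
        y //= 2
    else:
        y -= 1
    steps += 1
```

Steps to reduce 31 to 1
`steps` takes the values: 0 → 1 → 2 → 3 → 4 → 5 → 6 → 7 → 8

Answer: 8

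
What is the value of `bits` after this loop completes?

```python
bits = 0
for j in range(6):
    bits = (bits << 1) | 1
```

Build 6 consecutive 1-bits: 0b111111
`bits` takes the values: 0 → 1 → 3 → 7 → 15 → 31 → 63

Answer: 63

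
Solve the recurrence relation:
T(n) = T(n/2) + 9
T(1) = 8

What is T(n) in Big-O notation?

Each step divides n by 2 and adds 9. After log_2(n) steps we reach T(1)=8. So T(n) = 9·log_2(n) + 8 = O(log n).

Answer: O(log n)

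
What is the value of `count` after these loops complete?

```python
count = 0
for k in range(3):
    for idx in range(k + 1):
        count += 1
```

Triangle: 1 + 2 + ... + 3
`count` takes the values: 0 → 1 → 2 → 3 → 4 → 5 → 6

Answer: 6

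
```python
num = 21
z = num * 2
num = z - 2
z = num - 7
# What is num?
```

Trace:
`num = 21` → num = 21
`z = num * 2` → z = 42
`num = z - 2` → num = 40
`z = num - 7` → z = 33
So num = 40

Answer: 40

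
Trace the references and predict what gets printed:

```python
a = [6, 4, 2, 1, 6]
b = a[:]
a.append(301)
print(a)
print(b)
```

Key concept: slice [:] creates copy.
Step by step:
`a = [6, 4, 2, 1, 6]` → a = [6, 4, 2, 1, 6]
`b = a[:]` → b = [6, 4, 2, 1, 6]
`a.append(301)` → a = [6, 4, 2, 1, 6, 301]
`print(a)` → prints [6, 4, 2, 1, 6, 301]
`print(b)` → prints [6, 4, 2, 1, 6]

Answer:
[6, 4, 2, 1, 6, 301]
[6, 4, 2, 1, 6]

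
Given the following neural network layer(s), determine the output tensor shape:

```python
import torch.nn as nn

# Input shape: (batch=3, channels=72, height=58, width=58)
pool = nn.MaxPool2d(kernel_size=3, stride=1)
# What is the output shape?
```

Input: (3, 72, 58, 58) -> Output: (3, 72, 56, 56)

Answer: (3, 72, 56, 56)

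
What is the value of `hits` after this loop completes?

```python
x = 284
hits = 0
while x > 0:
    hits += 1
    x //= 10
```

Count digits by repeated division by 10
`hits` takes the values: 0 → 1 → 2 → 3

Answer: 3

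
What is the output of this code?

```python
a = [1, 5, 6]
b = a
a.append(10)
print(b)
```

Key concept: basic list aliasing.
Step by step:
`a = [1, 5, 6]` → a = [1, 5, 6]
`b = a` → b = [1, 5, 6] (same object as a)
`a.append(10)` → a = [1, 5, 6, 10] (same object as b); b = [1, 5, 6, 10] (same object as a)
`print(b)` → prints [1, 5, 6, 10]

Answer: [1, 5, 6, 10]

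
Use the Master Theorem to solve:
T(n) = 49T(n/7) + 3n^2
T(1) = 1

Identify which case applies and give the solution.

a=49, b=7, f(n)=3n^2. log_7(49) = 2. Since c=2 = 2, Case 2 applies: T(n) = Θ(n^log_b(a) · log n) = O(n^2 log n).

Answer: O(n^2 log n) - Case 2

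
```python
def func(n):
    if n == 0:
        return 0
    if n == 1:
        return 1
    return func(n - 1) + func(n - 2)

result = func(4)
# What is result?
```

Build up from base cases: func(0)=0, func(1)=1, func(2)=1, func(3)=2, func(4)=3

Answer: 3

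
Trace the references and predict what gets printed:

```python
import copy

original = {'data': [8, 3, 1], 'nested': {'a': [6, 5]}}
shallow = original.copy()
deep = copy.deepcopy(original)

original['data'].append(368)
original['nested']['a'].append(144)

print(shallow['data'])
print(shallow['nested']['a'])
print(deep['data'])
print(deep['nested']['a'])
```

Key concept: comparing shallow vs deep copy.
Step by step:
`original = {'data': [8, 3, 1], 'nested': {'a': [6, 5]}}` → original = {'data': [8, 3, 1], 'nested': {'a': [6, 5]}}
`shallow = original.copy()` → shallow = {'data': [8, 3, 1], 'nested': {'a': [6, 5]}}
`deep = copy.deepcopy(original)` → deep = {'data': [8, 3, 1], 'nested': {'a': [6, 5]}}
`original['data'].append(368)` → original = {'data': [8, 3, 1, 368], 'nested': {'a': [6, 5]}}; shallow = {'data': [8, 3, 1, 368], 'nested': {'a': [6, 5]}}
`original['nested']['a'].append(144)` → original = {'data': [8, 3, 1, 368], 'nested': {'a': [6, 5, 144]}}; shallow = {'data': [8, 3, 1, 368], 'nested': {'a': [6, 5, 144]}}
`print(shallow['data'])` → prints [8, 3, 1, 368]
`print(shallow['nested']['a'])` → prints [6, 5, 144]
`print(deep['data'])` → prints [8, 3, 1]
`print(deep['nested']['a'])` → prints [6, 5]

Answer:
[8, 3, 1, 368]
[6, 5, 144]
[8, 3, 1]
[6, 5]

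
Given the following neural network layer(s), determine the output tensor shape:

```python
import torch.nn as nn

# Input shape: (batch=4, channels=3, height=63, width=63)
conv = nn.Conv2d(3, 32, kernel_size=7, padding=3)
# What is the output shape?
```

Input: (4, 3, 63, 63) -> Output: (4, 32, 63, 63)

Answer: (4, 32, 63, 63)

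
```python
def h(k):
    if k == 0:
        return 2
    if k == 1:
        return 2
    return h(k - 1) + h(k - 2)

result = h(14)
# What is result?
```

Build up from base cases: h(0)=2, h(1)=2, h(2)=4, h(3)=6, h(4)=10, h(5)=16, h(6)=26, ..., h(14)=1220

Answer: 1220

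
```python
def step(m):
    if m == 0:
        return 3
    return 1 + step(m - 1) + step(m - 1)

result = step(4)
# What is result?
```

step(m) = 1 + 2·step(m-1), step(0)=3. Closed form: (3+1)·2^4 - 1 = 63.

Answer: 63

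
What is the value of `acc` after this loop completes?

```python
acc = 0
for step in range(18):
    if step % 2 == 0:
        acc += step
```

Sum of even numbers 0 to 17
`acc` takes the values: 0 → 2 → 6 → 12 → 20 → 30 → 42 → 56 → 72

Answer: 72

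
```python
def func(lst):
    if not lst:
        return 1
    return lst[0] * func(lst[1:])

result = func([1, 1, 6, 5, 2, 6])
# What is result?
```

Product over [1, 1, 6, 5, 2, 6] = 1 * 1 * 6 * 5 * 2 * 6 = 360

Answer: 360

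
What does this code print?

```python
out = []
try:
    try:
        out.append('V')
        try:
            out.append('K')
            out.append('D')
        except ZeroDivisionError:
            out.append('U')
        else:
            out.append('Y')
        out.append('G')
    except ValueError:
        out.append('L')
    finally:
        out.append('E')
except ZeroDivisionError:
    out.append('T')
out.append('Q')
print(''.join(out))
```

Execution trace: 'V' (try body) → 'K' (inner try body) → 'D' (inner try body, no exception) → 'Y' (inner else) → 'G' (try body, no exception) → 'E' (finally) → 'Q' (after the try/except). Output: VKDYGEQ

Answer: VKDYGEQ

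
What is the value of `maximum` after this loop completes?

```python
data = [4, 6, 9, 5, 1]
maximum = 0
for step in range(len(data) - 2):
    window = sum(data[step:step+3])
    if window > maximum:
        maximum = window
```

Max sum of 3-element window in [4, 6, 9, 5, 1]
`maximum` takes the values: 0 → 19 → 20

Answer: 20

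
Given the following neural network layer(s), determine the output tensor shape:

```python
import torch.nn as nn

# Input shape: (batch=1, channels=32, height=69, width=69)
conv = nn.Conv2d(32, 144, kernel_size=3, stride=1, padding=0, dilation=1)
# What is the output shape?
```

Input: (1, 32, 69, 69) -> Output: (1, 144, 67, 67)

Answer: (1, 144, 67, 67)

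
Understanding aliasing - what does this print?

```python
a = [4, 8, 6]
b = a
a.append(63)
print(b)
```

Key concept: basic list aliasing.
Step by step:
`a = [4, 8, 6]` → a = [4, 8, 6]
`b = a` → b = [4, 8, 6] (same object as a)
`a.append(63)` → a = [4, 8, 6, 63] (same object as b); b = [4, 8, 6, 63] (same object as a)
`print(b)` → prints [4, 8, 6, 63]

Answer: [4, 8, 6, 63]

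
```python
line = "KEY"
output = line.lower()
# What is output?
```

Trace:
`line = "KEY"` → line = 'KEY'
`output = line.lower()` → output = 'key'
So output = 'key'

Answer: 'key'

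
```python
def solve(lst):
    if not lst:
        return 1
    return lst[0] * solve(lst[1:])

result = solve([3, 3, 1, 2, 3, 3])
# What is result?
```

Product over [3, 3, 1, 2, 3, 3] = 3 * 3 * 1 * 2 * 3 * 3 = 162

Answer: 162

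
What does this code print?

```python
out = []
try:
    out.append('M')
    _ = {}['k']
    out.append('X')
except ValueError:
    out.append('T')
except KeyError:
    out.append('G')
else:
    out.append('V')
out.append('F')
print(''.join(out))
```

Execution trace: 'M' (try body) → 'G' (except KeyError) → 'F' (after the try/except). Output: MGF

Answer: MGF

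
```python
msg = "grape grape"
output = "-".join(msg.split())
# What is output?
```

Trace:
`msg = "grape grape"` → msg = 'grape grape'
`output = "-".join(msg.split())` → output = 'grape-grape'
So output = 'grape-grape'

Answer: 'grape-grape'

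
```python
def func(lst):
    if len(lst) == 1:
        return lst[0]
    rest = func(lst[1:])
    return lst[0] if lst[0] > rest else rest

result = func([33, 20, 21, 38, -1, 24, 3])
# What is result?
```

Recursive max over [33, 20, 21, 38, -1, 24, 3] = 38

Answer: 38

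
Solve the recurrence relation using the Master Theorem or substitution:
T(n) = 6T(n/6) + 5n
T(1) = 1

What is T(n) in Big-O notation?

By Master Theorem: a=6, b=6, f(n)=5n. Since log_6(6) = 1 and f(n) = Θ(n^1), Case 2 applies. T(n) = O(n log n).

Answer: O(n log n)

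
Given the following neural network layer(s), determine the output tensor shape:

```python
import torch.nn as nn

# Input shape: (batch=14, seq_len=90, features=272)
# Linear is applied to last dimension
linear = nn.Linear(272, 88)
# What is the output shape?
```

Input: (14, 90, 272) -> Output: (14, 90, 88)

Answer: (14, 90, 88)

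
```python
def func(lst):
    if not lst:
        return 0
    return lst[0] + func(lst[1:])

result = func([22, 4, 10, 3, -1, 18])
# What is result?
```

22 + 4 + 10 + 3 + (-1) + 18 + 0 = 56

Answer: 56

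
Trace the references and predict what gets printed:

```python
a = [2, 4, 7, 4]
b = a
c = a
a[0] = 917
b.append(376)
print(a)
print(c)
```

Key concept: multiple aliases.
Step by step:
`a = [2, 4, 7, 4]` → a = [2, 4, 7, 4]
`b = a` → b = [2, 4, 7, 4] (same object as a)
`c = a` → c = [2, 4, 7, 4] (same object as a, b)
`a[0] = 917` → a = [917, 4, 7, 4] (same object as b, c); b = [917, 4, 7, 4] (same object as a, c); c = [917, 4, 7, 4] (same object as a, b)
`b.append(376)` → a = [917, 4, 7, 4, 376] (same object as b, c); b = [917, 4, 7, 4, 376] (same object as a, c); c = [917, 4, 7, 4, 376] (same object as a, b)
`print(a)` → prints [917, 4, 7, 4, 376]
`print(c)` → prints [917, 4, 7, 4, 376]

Answer:
[917, 4, 7, 4, 376]
[917, 4, 7, 4, 376]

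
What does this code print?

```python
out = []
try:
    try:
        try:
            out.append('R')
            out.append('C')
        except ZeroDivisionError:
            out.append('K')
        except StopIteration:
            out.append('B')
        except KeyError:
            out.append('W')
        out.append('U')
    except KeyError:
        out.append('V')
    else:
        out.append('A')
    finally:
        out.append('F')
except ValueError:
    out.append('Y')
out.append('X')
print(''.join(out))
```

Execution trace: 'R' (inner try body) → 'C' (inner try body, no exception) → 'U' (try body, no exception) → 'A' (else) → 'F' (finally) → 'X' (after the try/except). Output: RCUAFX

Answer: RCUAFX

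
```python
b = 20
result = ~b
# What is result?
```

Trace:
`b = 20` → b = 20
`result = ~b` → result = -21
So result = -21

Answer: -21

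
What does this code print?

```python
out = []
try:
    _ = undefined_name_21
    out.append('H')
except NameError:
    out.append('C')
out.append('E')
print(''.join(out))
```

Execution trace: 'C' (except NameError) → 'E' (after the try/except). Output: CE

Answer: CE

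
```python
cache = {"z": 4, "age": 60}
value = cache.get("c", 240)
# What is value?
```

Trace:
`cache = {"z": 4, "age": 60}` → cache = {'z': 4, 'age': 60}
`value = cache.get("c", 240)` → value = 240
So value = 240

Answer: 240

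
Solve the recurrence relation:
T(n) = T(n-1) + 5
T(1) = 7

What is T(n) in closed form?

Unrolling: T(n) = T(1) + 5·(n-1) = 7 + 5(n-1) = 5n + 2.

Answer: T(n) = 5n + 2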